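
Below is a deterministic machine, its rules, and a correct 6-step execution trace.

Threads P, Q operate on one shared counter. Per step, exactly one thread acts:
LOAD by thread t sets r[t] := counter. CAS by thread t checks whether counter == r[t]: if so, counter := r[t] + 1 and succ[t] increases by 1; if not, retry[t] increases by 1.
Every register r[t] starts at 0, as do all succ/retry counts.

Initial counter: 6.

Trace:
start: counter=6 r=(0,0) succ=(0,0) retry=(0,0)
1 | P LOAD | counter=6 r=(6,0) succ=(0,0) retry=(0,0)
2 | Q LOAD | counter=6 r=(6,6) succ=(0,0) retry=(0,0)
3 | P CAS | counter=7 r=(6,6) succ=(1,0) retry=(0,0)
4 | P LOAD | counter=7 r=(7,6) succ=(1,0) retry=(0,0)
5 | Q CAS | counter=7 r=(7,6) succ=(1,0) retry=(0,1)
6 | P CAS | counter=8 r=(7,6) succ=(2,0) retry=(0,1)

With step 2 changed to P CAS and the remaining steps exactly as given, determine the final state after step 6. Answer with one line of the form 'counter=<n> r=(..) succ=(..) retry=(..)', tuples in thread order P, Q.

(re-executing from step 2 with the substitution; state before step 2: counter=6 r=(6,0) succ=(0,0) retry=(0,0))
2 | P CAS | counter=7 r=(6,0) succ=(1,0) retry=(0,0)
3 | P CAS | counter=7 r=(6,0) succ=(1,0) retry=(1,0)
4 | P LOAD | counter=7 r=(7,0) succ=(1,0) retry=(1,0)
5 | Q CAS | counter=7 r=(7,0) succ=(1,0) retry=(1,1)
6 | P CAS | counter=8 r=(7,0) succ=(2,0) retry=(1,1)

counter=8 r=(7,0) succ=(2,0) retry=(1,1)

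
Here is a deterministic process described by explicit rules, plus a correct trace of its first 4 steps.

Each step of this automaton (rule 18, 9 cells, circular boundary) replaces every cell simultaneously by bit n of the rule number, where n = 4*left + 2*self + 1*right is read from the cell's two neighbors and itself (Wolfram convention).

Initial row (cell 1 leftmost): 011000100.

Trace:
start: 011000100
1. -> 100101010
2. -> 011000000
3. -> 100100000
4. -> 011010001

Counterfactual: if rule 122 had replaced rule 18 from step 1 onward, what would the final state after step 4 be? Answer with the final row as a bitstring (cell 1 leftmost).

000001110

(re-executing steps 1..4 under rule 122; state before step 1: 011000100)
1. -> 111101010
2. -> 100110101
3. -> 111111011
4. -> 000001110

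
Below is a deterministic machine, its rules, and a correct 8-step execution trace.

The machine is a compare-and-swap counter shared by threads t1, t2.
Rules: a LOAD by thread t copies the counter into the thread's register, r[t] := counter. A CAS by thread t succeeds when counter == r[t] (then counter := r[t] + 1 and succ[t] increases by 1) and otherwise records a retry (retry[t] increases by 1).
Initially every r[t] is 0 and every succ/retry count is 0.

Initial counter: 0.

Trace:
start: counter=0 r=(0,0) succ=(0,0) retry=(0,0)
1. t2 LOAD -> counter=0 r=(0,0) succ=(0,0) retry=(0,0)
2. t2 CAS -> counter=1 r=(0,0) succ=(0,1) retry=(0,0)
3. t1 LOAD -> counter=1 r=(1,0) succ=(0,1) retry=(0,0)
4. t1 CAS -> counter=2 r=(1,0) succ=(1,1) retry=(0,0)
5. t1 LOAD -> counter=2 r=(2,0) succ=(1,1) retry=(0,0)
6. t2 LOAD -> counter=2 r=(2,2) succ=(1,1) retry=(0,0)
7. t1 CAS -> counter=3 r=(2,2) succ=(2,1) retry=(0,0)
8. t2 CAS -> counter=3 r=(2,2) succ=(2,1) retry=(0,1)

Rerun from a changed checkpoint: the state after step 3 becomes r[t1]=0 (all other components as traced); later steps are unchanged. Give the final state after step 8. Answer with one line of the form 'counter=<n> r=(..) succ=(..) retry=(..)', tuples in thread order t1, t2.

state after step 3 := counter=1 r=(0,0) succ=(0,1) retry=(0,0)
4. t1 CAS -> counter=1 r=(0,0) succ=(0,1) retry=(1,0)
5. t1 LOAD -> counter=1 r=(1,0) succ=(0,1) retry=(1,0)
6. t2 LOAD -> counter=1 r=(1,1) succ=(0,1) retry=(1,0)
7. t1 CAS -> counter=2 r=(1,1) succ=(1,1) retry=(1,0)
8. t2 CAS -> counter=2 r=(1,1) succ=(1,1) retry=(1,1)

counter=2 r=(1,1) succ=(1,1) retry=(1,1)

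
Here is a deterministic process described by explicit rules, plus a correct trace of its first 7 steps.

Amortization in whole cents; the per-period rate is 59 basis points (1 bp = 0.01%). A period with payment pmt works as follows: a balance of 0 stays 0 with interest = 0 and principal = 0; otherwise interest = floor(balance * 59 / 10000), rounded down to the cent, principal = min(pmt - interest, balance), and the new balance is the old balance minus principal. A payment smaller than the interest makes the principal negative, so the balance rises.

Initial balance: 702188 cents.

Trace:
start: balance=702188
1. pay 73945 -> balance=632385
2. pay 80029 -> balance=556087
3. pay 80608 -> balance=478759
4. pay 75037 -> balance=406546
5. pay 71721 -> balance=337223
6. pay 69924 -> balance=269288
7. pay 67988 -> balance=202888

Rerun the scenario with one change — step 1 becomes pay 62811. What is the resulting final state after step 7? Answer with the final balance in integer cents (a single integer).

(re-executing from step 1 with the substitution; state before step 1: balance=702188)
1. pay 62811 -> balance=643519
2. pay 80029 -> balance=567286
3. pay 80608 -> balance=490024
4. pay 75037 -> balance=417878
5. pay 71721 -> balance=348622
6. pay 69924 -> balance=280754
7. pay 67988 -> balance=214422

214422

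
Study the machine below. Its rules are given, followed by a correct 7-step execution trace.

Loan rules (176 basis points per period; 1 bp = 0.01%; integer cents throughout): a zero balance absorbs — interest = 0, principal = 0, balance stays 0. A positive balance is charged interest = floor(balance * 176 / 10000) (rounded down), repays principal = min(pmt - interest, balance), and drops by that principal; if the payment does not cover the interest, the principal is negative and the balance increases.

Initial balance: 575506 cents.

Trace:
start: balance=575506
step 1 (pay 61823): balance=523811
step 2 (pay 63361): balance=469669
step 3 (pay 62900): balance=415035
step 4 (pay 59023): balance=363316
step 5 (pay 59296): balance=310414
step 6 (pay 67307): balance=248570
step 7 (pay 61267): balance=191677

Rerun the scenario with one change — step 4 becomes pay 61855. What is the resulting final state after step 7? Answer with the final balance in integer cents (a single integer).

(re-executing from step 4 with the substitution; state before step 4: balance=415035)
step 4 (pay 61855): balance=360484
step 5 (pay 59296): balance=307532
step 6 (pay 67307): balance=245637
step 7 (pay 61267): balance=188693

188693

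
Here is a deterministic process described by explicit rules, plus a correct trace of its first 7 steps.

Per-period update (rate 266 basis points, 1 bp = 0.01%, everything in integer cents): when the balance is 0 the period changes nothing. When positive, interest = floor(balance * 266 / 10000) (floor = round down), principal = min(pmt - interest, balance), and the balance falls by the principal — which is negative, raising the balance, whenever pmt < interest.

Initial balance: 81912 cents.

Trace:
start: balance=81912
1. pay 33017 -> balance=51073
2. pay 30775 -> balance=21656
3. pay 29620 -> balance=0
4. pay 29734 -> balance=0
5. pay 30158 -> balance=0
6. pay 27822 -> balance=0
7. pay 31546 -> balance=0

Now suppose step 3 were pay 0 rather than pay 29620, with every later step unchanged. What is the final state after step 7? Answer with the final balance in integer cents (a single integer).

0

(re-executing from step 3 with the substitution; state before step 3: balance=21656)
3. pay 0 -> balance=22232
4. pay 29734 -> balance=0
5. pay 30158 -> balance=0
6. pay 27822 -> balance=0
7. pay 31546 -> balance=0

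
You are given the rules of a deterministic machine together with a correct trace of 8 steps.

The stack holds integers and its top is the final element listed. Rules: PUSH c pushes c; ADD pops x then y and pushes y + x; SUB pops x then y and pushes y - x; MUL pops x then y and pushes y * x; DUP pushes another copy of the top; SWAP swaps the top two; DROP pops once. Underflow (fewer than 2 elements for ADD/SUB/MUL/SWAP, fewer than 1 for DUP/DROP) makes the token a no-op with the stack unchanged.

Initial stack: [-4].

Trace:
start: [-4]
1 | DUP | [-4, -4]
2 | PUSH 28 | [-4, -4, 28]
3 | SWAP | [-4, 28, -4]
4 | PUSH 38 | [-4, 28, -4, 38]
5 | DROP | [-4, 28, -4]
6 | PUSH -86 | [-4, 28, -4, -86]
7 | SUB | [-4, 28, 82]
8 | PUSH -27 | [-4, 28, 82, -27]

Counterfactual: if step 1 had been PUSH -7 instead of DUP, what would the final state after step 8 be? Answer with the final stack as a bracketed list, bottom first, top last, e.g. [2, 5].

(re-executing from step 1 with the substitution; state before step 1: [-4])
1 | PUSH -7 | [-4, -7]
2 | PUSH 28 | [-4, -7, 28]
3 | SWAP | [-4, 28, -7]
4 | PUSH 38 | [-4, 28, -7, 38]
5 | DROP | [-4, 28, -7]
6 | PUSH -86 | [-4, 28, -7, -86]
7 | SUB | [-4, 28, 79]
8 | PUSH -27 | [-4, 28, 79, -27]

[-4, 28, 79, -27]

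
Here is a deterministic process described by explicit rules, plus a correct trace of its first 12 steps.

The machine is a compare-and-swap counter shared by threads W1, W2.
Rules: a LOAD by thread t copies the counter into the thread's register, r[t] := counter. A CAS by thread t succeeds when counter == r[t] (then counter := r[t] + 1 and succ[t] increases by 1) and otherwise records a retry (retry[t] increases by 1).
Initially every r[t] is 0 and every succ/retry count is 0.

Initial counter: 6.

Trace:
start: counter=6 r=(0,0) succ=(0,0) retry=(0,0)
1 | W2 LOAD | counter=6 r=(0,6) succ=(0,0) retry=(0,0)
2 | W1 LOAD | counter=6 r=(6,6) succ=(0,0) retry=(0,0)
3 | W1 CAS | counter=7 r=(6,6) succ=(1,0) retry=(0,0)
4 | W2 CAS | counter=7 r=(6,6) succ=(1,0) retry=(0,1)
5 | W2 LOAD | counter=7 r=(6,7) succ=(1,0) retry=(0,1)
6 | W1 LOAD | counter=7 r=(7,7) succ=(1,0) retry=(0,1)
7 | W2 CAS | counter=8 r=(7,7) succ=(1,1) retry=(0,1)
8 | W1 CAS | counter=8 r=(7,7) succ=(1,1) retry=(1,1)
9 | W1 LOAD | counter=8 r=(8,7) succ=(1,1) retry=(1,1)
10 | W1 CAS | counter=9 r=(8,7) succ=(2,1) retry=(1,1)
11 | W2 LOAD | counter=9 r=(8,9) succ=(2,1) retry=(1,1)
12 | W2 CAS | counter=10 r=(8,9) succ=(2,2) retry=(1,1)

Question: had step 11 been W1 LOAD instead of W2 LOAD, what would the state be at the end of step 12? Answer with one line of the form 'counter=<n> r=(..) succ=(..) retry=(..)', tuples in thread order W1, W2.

(re-executing from step 11 with the substitution; state before step 11: counter=9 r=(8,7) succ=(2,1) retry=(1,1))
11 | W1 LOAD | counter=9 r=(9,7) succ=(2,1) retry=(1,1)
12 | W2 CAS | counter=9 r=(9,7) succ=(2,1) retry=(1,2)

counter=9 r=(9,7) succ=(2,1) retry=(1,2)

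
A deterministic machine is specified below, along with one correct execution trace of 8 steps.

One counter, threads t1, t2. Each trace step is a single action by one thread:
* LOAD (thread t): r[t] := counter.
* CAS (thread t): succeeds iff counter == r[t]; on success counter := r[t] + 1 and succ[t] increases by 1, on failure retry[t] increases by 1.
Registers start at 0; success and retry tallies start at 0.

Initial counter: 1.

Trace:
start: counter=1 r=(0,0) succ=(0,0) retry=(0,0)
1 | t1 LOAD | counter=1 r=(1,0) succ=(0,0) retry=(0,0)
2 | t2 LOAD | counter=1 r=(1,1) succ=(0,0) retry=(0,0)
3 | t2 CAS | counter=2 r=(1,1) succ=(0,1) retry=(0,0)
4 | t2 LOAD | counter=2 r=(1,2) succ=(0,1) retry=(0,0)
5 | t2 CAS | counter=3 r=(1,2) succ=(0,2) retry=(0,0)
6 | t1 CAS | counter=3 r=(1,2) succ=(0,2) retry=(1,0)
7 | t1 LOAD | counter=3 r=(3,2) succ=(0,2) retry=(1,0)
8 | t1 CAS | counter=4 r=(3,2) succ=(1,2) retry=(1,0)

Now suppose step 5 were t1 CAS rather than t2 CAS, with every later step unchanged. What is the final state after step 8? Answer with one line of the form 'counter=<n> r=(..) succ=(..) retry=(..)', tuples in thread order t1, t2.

counter=3 r=(2,2) succ=(1,1) retry=(2,0)

(re-executing from step 5 with the substitution; state before step 5: counter=2 r=(1,2) succ=(0,1) retry=(0,0))
5 | t1 CAS | counter=2 r=(1,2) succ=(0,1) retry=(1,0)
6 | t1 CAS | counter=2 r=(1,2) succ=(0,1) retry=(2,0)
7 | t1 LOAD | counter=2 r=(2,2) succ=(0,1) retry=(2,0)
8 | t1 CAS | counter=3 r=(2,2) succ=(1,1) retry=(2,0)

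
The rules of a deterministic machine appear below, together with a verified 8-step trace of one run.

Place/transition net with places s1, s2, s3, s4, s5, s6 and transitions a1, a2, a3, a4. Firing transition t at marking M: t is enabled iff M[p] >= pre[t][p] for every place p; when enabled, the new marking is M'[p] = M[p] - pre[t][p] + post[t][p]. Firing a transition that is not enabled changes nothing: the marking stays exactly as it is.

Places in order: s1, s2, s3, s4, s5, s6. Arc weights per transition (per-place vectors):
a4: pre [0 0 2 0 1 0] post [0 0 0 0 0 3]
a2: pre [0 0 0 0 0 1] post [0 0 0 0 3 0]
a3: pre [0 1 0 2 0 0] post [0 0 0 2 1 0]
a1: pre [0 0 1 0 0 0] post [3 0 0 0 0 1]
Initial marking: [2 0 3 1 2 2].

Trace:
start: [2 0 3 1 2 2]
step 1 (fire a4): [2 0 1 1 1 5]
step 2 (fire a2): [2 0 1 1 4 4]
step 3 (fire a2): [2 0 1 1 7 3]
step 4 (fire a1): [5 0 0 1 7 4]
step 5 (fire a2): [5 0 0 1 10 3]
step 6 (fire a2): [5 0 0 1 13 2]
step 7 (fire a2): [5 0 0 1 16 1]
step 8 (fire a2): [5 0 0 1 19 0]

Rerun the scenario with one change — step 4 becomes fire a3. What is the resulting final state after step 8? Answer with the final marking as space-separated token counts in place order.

(re-executing from step 4 with the substitution; state before step 4: [2 0 1 1 7 3])
step 4 (fire a3): [2 0 1 1 7 3]
step 5 (fire a2): [2 0 1 1 10 2]
step 6 (fire a2): [2 0 1 1 13 1]
step 7 (fire a2): [2 0 1 1 16 0]
step 8 (fire a2): [2 0 1 1 16 0]

2 0 1 1 16 0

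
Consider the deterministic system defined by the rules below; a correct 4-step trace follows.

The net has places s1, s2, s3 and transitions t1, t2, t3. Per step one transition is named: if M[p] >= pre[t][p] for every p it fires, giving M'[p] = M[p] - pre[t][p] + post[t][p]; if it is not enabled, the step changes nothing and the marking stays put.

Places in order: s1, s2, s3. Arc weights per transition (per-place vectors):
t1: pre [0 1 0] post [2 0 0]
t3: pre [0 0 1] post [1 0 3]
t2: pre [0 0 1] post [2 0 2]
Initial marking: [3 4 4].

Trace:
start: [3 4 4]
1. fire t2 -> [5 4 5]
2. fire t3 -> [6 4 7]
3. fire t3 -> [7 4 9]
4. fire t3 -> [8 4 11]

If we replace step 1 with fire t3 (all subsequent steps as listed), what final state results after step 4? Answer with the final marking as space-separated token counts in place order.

(re-executing from step 1 with the substitution; state before step 1: [3 4 4])
1. fire t3 -> [4 4 6]
2. fire t3 -> [5 4 8]
3. fire t3 -> [6 4 10]
4. fire t3 -> [7 4 12]

7 4 12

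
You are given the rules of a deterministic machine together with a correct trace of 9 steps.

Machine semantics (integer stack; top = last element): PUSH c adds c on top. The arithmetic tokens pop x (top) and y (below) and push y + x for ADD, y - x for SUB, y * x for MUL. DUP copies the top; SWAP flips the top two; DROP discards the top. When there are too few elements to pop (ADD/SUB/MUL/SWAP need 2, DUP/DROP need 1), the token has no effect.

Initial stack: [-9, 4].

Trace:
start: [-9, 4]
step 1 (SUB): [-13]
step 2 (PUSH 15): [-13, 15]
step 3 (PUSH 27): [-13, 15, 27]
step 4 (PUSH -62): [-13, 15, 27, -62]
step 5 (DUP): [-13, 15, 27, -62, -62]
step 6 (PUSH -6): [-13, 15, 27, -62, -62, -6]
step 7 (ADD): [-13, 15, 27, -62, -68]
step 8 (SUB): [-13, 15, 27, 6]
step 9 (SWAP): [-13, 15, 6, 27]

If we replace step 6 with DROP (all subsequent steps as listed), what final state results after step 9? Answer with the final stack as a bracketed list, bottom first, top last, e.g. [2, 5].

(re-executing from step 6 with the substitution; state before step 6: [-13, 15, 27, -62, -62])
step 6 (DROP): [-13, 15, 27, -62]
step 7 (ADD): [-13, 15, -35]
step 8 (SUB): [-13, 50]
step 9 (SWAP): [50, -13]

[50, -13]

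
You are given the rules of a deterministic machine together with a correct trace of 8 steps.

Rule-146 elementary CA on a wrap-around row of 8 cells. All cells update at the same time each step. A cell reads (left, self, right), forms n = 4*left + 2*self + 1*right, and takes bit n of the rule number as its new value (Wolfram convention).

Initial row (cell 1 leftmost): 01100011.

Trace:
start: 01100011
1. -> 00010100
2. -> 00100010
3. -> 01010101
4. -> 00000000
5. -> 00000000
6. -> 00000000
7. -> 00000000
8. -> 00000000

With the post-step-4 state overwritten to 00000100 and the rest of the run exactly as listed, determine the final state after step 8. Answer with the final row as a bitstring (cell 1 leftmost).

state after step 4 := 00000100
5. -> 00001010
6. -> 00010001
7. -> 10101010
8. -> 00000000

00000000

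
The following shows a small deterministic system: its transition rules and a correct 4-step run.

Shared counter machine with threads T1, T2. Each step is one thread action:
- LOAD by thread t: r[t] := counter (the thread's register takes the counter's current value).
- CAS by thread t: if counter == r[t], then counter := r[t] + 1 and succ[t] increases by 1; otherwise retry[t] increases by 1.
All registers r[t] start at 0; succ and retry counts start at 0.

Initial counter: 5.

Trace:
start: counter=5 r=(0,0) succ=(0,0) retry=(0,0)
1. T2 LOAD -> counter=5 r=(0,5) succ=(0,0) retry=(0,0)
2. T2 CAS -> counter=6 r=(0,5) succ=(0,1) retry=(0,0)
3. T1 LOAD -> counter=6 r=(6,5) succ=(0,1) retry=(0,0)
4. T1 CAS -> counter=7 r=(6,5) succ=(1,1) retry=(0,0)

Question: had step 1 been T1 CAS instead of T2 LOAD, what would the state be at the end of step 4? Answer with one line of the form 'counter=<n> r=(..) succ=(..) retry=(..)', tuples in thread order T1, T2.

(re-executing from step 1 with the substitution; state before step 1: counter=5 r=(0,0) succ=(0,0) retry=(0,0))
1. T1 CAS -> counter=5 r=(0,0) succ=(0,0) retry=(1,0)
2. T2 CAS -> counter=5 r=(0,0) succ=(0,0) retry=(1,1)
3. T1 LOAD -> counter=5 r=(5,0) succ=(0,0) retry=(1,1)
4. T1 CAS -> counter=6 r=(5,0) succ=(1,0) retry=(1,1)

counter=6 r=(5,0) succ=(1,0) retry=(1,1)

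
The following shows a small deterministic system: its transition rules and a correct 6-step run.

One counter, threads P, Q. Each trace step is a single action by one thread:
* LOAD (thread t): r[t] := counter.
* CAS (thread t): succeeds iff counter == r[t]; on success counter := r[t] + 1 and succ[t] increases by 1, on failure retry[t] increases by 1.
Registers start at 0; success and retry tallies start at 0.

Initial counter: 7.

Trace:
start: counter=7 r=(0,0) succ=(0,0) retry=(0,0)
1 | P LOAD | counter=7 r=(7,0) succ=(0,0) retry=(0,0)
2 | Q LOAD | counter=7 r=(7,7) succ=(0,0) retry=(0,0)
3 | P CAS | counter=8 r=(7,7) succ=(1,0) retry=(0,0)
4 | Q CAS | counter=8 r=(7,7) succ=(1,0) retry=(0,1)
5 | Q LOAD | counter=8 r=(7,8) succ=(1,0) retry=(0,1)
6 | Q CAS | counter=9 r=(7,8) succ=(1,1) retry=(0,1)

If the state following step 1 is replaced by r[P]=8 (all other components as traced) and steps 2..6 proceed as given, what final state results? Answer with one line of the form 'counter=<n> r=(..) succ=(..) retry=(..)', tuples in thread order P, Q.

counter=9 r=(8,8) succ=(0,2) retry=(1,0)

state after step 1 := counter=7 r=(8,0) succ=(0,0) retry=(0,0)
2 | Q LOAD | counter=7 r=(8,7) succ=(0,0) retry=(0,0)
3 | P CAS | counter=7 r=(8,7) succ=(0,0) retry=(1,0)
4 | Q CAS | counter=8 r=(8,7) succ=(0,1) retry=(1,0)
5 | Q LOAD | counter=8 r=(8,8) succ=(0,1) retry=(1,0)
6 | Q CAS | counter=9 r=(8,8) succ=(0,2) retry=(1,0)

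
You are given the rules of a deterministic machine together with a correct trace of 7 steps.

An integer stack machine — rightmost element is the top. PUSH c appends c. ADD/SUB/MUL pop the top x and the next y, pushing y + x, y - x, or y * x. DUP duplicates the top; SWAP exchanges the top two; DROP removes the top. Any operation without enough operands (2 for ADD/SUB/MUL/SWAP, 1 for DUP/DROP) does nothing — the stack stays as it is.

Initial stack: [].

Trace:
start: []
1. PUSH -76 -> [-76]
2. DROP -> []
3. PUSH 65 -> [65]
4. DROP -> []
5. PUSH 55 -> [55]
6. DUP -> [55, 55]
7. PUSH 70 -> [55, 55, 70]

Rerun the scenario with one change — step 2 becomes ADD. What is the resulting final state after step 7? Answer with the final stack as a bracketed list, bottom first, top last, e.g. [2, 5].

[-76, 55, 55, 70]

(re-executing from step 2 with the substitution; state before step 2: [-76])
2. ADD -> [-76]
3. PUSH 65 -> [-76, 65]
4. DROP -> [-76]
5. PUSH 55 -> [-76, 55]
6. DUP -> [-76, 55, 55]
7. PUSH 70 -> [-76, 55, 55, 70]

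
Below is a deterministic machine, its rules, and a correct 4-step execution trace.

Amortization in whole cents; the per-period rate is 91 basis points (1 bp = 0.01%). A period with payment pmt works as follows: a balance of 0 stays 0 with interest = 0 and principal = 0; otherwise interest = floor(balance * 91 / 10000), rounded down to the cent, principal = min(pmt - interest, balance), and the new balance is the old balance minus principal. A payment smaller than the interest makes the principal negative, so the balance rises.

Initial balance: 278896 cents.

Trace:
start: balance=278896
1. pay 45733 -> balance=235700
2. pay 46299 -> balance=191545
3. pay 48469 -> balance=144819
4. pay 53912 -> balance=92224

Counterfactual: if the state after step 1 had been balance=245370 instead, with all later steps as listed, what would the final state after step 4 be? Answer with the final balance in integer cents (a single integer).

102160

state after step 1 := balance=245370
2. pay 46299 -> balance=201303
3. pay 48469 -> balance=154665
4. pay 53912 -> balance=102160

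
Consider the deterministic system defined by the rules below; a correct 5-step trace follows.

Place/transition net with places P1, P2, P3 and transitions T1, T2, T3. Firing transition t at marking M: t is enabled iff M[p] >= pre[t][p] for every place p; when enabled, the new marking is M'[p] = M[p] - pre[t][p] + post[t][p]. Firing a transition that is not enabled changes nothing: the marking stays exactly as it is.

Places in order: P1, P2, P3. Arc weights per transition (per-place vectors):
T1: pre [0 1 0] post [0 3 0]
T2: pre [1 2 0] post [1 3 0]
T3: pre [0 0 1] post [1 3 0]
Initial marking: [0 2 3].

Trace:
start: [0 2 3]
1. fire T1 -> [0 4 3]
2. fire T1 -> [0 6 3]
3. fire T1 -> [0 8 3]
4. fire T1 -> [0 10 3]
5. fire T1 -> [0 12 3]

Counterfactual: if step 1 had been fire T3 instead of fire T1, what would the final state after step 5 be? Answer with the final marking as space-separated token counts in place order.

1 13 2

(re-executing from step 1 with the substitution; state before step 1: [0 2 3])
1. fire T3 -> [1 5 2]
2. fire T1 -> [1 7 2]
3. fire T1 -> [1 9 2]
4. fire T1 -> [1 11 2]
5. fire T1 -> [1 13 2]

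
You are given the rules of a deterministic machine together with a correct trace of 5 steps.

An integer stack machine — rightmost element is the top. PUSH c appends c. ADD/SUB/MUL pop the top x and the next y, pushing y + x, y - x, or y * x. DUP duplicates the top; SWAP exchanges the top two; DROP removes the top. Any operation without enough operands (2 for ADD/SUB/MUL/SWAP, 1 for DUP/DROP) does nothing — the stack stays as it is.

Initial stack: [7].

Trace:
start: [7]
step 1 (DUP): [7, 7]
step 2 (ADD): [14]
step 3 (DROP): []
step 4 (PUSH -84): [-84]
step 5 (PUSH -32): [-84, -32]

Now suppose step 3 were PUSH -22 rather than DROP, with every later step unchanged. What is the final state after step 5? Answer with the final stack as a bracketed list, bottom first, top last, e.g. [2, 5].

[14, -22, -84, -32]

(re-executing from step 3 with the substitution; state before step 3: [14])
step 3 (PUSH -22): [14, -22]
step 4 (PUSH -84): [14, -22, -84]
step 5 (PUSH -32): [14, -22, -84, -32]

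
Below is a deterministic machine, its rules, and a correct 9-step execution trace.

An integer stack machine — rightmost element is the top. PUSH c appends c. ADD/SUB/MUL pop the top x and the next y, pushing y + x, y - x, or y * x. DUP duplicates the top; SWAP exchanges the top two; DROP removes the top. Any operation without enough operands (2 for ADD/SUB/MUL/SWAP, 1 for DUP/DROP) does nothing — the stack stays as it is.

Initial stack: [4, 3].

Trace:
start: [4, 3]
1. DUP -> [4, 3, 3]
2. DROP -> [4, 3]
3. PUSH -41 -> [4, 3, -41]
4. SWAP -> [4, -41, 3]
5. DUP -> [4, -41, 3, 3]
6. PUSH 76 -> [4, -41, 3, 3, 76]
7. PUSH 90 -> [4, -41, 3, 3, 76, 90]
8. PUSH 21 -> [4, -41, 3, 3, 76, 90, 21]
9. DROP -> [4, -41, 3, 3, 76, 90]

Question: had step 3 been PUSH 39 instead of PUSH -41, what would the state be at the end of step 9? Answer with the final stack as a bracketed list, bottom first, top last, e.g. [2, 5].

(re-executing from step 3 with the substitution; state before step 3: [4, 3])
3. PUSH 39 -> [4, 3, 39]
4. SWAP -> [4, 39, 3]
5. DUP -> [4, 39, 3, 3]
6. PUSH 76 -> [4, 39, 3, 3, 76]
7. PUSH 90 -> [4, 39, 3, 3, 76, 90]
8. PUSH 21 -> [4, 39, 3, 3, 76, 90, 21]
9. DROP -> [4, 39, 3, 3, 76, 90]

[4, 39, 3, 3, 76, 90]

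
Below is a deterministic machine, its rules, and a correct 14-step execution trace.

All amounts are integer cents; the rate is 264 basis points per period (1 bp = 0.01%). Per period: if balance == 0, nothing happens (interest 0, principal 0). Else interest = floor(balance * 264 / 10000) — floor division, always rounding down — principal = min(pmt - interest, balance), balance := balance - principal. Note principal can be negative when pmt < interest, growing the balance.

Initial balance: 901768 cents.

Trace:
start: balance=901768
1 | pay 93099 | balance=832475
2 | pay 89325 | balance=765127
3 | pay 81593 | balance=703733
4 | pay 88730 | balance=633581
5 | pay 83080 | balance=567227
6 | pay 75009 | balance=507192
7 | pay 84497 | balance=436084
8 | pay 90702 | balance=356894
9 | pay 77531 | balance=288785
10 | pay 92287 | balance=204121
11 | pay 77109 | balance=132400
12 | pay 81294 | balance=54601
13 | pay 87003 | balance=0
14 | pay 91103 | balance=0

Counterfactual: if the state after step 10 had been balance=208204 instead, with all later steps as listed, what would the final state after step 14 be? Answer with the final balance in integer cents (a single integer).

state after step 10 := balance=208204
11 | pay 77109 | balance=136591
12 | pay 81294 | balance=58903
13 | pay 87003 | balance=0
14 | pay 91103 | balance=0

0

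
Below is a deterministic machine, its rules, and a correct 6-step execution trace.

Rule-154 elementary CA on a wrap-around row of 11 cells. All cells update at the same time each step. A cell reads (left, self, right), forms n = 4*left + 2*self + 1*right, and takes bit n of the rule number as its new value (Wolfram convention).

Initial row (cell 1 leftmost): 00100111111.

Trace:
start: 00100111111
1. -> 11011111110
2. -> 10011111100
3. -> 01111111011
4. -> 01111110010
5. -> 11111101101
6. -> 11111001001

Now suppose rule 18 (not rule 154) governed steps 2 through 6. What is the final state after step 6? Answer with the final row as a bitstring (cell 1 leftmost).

00000000000

(re-executing steps 2..6 under rule 18; state before step 2: 11011111110)
2. -> 00000000000
3. -> 00000000000
4. -> 00000000000
5. -> 00000000000
6. -> 00000000000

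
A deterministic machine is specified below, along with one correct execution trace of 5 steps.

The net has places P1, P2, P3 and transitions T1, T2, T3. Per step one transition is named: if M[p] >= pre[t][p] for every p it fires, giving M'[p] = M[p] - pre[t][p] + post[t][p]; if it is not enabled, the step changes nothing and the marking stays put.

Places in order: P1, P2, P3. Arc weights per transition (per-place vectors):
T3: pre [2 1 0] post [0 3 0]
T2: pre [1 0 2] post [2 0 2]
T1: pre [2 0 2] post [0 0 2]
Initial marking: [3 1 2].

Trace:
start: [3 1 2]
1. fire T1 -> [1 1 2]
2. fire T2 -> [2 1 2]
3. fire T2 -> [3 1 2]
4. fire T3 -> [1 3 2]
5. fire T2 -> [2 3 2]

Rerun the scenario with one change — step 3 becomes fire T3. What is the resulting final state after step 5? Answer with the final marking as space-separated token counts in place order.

(re-executing from step 3 with the substitution; state before step 3: [2 1 2])
3. fire T3 -> [0 3 2]
4. fire T3 -> [0 3 2]
5. fire T2 -> [0 3 2]

0 3 2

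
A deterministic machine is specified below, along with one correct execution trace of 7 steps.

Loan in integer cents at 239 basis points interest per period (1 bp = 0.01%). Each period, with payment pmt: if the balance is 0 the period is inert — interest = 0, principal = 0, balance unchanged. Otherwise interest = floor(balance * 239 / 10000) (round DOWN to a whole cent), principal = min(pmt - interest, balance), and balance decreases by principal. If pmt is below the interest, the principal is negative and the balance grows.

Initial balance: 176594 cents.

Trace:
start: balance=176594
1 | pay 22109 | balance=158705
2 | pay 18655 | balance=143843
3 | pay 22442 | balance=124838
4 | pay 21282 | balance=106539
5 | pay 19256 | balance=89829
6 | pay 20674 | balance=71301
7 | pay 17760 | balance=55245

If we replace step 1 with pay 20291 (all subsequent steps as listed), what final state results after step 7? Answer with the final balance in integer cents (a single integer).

(re-executing from step 1 with the substitution; state before step 1: balance=176594)
1 | pay 20291 | balance=160523
2 | pay 18655 | balance=145704
3 | pay 22442 | balance=126744
4 | pay 21282 | balance=108491
5 | pay 19256 | balance=91827
6 | pay 20674 | balance=73347
7 | pay 17760 | balance=57339

57339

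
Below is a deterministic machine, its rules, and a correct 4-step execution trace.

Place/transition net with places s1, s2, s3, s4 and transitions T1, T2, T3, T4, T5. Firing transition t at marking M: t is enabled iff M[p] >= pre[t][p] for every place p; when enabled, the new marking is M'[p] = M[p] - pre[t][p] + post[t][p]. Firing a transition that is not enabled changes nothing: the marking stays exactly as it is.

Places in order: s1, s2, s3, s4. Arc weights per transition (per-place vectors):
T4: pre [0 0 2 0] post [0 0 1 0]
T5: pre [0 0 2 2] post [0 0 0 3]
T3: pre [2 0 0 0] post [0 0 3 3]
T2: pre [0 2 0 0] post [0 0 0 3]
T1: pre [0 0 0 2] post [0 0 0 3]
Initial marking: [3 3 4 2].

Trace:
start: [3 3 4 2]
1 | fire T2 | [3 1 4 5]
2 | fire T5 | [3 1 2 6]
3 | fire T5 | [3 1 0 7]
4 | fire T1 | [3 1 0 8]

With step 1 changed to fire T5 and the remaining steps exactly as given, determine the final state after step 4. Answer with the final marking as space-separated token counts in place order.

(re-executing from step 1 with the substitution; state before step 1: [3 3 4 2])
1 | fire T5 | [3 3 2 3]
2 | fire T5 | [3 3 0 4]
3 | fire T5 | [3 3 0 4]
4 | fire T1 | [3 3 0 5]

3 3 0 5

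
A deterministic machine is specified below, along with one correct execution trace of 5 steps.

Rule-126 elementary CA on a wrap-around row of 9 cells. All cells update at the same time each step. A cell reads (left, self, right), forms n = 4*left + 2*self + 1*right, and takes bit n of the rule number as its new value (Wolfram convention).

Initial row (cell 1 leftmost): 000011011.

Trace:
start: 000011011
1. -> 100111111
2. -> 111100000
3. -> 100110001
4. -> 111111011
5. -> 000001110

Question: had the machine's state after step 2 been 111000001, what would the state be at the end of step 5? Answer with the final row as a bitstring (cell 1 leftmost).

000011100

state after step 2 := 111000001
3. -> 001100011
4. -> 111110111
5. -> 000011100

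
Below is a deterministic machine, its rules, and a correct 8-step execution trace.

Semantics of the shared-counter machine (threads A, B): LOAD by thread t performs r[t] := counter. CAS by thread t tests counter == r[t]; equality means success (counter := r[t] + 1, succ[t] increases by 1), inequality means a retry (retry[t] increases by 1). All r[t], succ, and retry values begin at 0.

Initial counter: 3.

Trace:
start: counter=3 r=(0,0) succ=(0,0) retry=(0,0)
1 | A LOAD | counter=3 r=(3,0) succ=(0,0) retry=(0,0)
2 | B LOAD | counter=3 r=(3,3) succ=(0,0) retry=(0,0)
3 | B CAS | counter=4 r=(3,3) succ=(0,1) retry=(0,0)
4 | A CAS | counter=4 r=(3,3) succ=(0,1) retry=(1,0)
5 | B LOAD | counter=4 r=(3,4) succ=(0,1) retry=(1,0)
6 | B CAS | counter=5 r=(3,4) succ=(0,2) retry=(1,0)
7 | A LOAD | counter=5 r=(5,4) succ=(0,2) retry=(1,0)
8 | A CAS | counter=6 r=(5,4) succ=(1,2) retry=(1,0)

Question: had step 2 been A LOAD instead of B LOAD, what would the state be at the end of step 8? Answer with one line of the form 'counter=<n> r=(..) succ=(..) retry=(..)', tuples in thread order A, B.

(re-executing from step 2 with the substitution; state before step 2: counter=3 r=(3,0) succ=(0,0) retry=(0,0))
2 | A LOAD | counter=3 r=(3,0) succ=(0,0) retry=(0,0)
3 | B CAS | counter=3 r=(3,0) succ=(0,0) retry=(0,1)
4 | A CAS | counter=4 r=(3,0) succ=(1,0) retry=(0,1)
5 | B LOAD | counter=4 r=(3,4) succ=(1,0) retry=(0,1)
6 | B CAS | counter=5 r=(3,4) succ=(1,1) retry=(0,1)
7 | A LOAD | counter=5 r=(5,4) succ=(1,1) retry=(0,1)
8 | A CAS | counter=6 r=(5,4) succ=(2,1) retry=(0,1)

counter=6 r=(5,4) succ=(2,1) retry=(0,1)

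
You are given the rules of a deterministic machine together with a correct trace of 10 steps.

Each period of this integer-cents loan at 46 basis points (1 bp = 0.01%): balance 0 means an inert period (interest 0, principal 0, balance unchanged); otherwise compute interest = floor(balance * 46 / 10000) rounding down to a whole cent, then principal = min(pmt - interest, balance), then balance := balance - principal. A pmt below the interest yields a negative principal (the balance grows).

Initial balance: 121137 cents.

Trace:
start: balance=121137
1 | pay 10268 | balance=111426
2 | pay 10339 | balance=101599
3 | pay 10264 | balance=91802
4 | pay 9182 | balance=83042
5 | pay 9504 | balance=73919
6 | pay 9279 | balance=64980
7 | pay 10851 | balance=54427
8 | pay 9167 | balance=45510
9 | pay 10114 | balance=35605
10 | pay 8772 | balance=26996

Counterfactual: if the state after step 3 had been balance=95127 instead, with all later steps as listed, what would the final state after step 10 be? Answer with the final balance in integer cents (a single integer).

state after step 3 := balance=95127
4 | pay 9182 | balance=86382
5 | pay 9504 | balance=77275
6 | pay 9279 | balance=68351
7 | pay 10851 | balance=57814
8 | pay 9167 | balance=48912
9 | pay 10114 | balance=39022
10 | pay 8772 | balance=30429

30429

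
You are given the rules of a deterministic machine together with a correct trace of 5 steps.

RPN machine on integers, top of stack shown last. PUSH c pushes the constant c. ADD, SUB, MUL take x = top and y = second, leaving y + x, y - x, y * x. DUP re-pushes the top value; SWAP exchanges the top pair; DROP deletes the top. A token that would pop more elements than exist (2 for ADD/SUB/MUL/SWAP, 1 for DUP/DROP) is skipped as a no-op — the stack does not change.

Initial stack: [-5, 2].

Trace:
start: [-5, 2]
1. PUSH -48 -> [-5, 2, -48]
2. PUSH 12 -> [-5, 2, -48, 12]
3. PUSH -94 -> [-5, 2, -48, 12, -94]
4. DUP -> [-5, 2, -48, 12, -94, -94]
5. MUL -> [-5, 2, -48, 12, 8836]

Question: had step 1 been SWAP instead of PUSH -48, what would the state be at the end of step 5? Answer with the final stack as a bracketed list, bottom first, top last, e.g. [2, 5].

(re-executing from step 1 with the substitution; state before step 1: [-5, 2])
1. SWAP -> [2, -5]
2. PUSH 12 -> [2, -5, 12]
3. PUSH -94 -> [2, -5, 12, -94]
4. DUP -> [2, -5, 12, -94, -94]
5. MUL -> [2, -5, 12, 8836]

[2, -5, 12, 8836]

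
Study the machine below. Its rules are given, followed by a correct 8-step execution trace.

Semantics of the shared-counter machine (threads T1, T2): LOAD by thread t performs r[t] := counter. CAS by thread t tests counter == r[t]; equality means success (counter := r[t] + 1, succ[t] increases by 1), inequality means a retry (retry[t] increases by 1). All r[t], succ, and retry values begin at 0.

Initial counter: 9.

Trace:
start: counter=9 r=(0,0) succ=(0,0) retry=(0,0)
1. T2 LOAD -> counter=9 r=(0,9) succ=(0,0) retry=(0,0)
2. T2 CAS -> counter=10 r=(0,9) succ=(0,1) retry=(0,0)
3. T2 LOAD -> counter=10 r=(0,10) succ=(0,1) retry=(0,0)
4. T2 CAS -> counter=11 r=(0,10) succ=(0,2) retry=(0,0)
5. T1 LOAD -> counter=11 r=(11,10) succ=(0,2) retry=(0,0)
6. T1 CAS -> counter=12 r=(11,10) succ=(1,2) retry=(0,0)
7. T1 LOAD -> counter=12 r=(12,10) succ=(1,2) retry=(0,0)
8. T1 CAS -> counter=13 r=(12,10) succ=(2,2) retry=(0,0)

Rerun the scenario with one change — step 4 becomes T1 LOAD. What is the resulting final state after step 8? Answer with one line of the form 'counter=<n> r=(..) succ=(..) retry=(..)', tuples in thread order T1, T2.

counter=12 r=(11,10) succ=(2,1) retry=(0,0)

(re-executing from step 4 with the substitution; state before step 4: counter=10 r=(0,10) succ=(0,1) retry=(0,0))
4. T1 LOAD -> counter=10 r=(10,10) succ=(0,1) retry=(0,0)
5. T1 LOAD -> counter=10 r=(10,10) succ=(0,1) retry=(0,0)
6. T1 CAS -> counter=11 r=(10,10) succ=(1,1) retry=(0,0)
7. T1 LOAD -> counter=11 r=(11,10) succ=(1,1) retry=(0,0)
8. T1 CAS -> counter=12 r=(11,10) succ=(2,1) retry=(0,0)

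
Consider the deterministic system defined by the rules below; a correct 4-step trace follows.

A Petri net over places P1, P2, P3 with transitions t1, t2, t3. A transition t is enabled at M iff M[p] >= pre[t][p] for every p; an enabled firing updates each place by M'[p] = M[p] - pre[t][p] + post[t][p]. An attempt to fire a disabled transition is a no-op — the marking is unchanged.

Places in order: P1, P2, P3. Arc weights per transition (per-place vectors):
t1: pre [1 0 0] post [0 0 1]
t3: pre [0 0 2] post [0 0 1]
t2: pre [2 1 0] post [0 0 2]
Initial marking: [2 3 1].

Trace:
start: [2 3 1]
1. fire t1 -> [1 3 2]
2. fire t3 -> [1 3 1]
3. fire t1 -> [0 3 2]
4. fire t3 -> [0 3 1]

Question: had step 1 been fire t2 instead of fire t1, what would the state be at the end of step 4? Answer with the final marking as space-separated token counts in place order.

(re-executing from step 1 with the substitution; state before step 1: [2 3 1])
1. fire t2 -> [0 2 3]
2. fire t3 -> [0 2 2]
3. fire t1 -> [0 2 2]
4. fire t3 -> [0 2 1]

0 2 1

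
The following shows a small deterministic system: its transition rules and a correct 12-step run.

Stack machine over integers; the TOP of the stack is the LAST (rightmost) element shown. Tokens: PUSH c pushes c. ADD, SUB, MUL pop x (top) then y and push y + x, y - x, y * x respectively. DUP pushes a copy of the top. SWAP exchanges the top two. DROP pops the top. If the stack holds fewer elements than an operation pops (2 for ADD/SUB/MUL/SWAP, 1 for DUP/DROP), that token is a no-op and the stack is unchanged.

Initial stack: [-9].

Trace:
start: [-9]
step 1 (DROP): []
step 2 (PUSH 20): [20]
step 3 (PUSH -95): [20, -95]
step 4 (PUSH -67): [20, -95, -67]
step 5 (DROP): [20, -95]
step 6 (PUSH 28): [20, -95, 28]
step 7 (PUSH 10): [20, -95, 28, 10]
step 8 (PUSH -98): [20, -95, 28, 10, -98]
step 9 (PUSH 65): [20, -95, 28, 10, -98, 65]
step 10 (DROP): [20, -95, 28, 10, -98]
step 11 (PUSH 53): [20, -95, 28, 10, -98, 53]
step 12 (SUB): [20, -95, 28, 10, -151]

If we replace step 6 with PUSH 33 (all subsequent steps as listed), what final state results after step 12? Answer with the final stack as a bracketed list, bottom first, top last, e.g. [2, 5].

[20, -95, 33, 10, -151]

(re-executing from step 6 with the substitution; state before step 6: [20, -95])
step 6 (PUSH 33): [20, -95, 33]
step 7 (PUSH 10): [20, -95, 33, 10]
step 8 (PUSH -98): [20, -95, 33, 10, -98]
step 9 (PUSH 65): [20, -95, 33, 10, -98, 65]
step 10 (DROP): [20, -95, 33, 10, -98]
step 11 (PUSH 53): [20, -95, 33, 10, -98, 53]
step 12 (SUB): [20, -95, 33, 10, -151]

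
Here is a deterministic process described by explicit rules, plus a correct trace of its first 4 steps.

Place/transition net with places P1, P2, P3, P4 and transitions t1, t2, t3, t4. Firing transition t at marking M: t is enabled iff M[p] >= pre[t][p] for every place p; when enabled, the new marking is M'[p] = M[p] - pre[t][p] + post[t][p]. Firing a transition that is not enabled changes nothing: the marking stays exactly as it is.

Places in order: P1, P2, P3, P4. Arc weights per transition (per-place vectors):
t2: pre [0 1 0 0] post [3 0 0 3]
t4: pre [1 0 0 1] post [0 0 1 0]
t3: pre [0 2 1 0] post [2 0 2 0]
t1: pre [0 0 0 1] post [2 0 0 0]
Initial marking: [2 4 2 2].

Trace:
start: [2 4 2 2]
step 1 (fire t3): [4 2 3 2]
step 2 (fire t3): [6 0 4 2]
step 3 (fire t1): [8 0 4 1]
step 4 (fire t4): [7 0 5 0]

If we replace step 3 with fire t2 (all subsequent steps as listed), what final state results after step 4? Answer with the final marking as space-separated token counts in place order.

(re-executing from step 3 with the substitution; state before step 3: [6 0 4 2])
step 3 (fire t2): [6 0 4 2]
step 4 (fire t4): [5 0 5 1]

5 0 5 1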